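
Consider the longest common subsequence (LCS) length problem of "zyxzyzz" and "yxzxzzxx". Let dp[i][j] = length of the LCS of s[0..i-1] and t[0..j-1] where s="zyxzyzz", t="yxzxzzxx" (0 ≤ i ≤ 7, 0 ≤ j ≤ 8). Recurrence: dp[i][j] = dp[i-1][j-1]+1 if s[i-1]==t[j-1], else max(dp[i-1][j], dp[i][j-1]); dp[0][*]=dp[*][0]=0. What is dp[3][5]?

2

   ''  y  x  z  x  z  z  x  x
''  0  0  0  0  0  0  0  0  0
 z  0  0  0  1  1  1  1  1  1
 y  0  1  1  1  1  1  1  1  1
 x  0  1  2  2  2  2  2  2  2
 z  0  1  2  3  3  3  3  3  3
 y  0  1  2  3  3  3  3  3  3
 z  0  1  2  3  3  4  4  4  4
 z  0  1  2  3  3  4  5  5  5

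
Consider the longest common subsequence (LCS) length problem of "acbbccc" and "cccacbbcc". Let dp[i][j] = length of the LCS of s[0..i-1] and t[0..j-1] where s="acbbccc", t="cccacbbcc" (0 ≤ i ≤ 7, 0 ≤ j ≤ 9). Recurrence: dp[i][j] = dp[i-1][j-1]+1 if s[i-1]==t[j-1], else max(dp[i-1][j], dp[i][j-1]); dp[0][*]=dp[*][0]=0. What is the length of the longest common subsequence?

   ''  c  c  c  a  c  b  b  c  c
''  0  0  0  0  0  0  0  0  0  0
 a  0  0  0  0  1  1  1  1  1  1
 c  0  1  1  1  1  2  2  2  2  2
 b  0  1  1  1  1  2  3  3  3  3
 b  0  1  1  1  1  2  3  4  4  4
 c  0  1  2  2  2  2  3  4  5  5
 c  0  1  2  3  3  3  3  4  5  6
 c  0  1  2  3  3  4  4  4  5  6

6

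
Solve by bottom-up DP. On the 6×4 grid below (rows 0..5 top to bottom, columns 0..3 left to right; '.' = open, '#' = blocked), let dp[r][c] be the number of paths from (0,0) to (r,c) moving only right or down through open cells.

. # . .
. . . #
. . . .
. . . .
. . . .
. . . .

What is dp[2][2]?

r\c   0   1   2   3
  0   1   0   0   0
  1   1   1   1   0
  2   1   2   3   3
  3   1   3   6   9
  4   1   4  10  19
  5   1   5  15  34

3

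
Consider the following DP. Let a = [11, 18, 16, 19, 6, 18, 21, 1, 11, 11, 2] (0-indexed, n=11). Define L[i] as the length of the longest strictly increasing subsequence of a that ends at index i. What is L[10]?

   i    0    1    2    3    4    5    6    7    8    9   10
a[i]   11   18   16   19    6   18   21    1   11   11    2
L[i]    1    2    2    3    1    3    4    1    2    2    2

2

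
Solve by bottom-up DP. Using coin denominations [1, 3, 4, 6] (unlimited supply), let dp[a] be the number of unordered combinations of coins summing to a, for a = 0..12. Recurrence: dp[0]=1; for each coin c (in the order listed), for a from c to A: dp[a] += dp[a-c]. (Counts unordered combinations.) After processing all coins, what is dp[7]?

after  coin     0     1     2     3     4     5     6     7     8     9    10    11    12
          1     1     1     1     1     1     1     1     1     1     1     1     1     1
          3     1     1     1     2     2     2     3     3     3     4     4     4     5
          4     1     1     1     2     3     3     4     5     6     7     8     9    11
          6     1     1     1     2     3     3     5     6     7     9    11    12    16

6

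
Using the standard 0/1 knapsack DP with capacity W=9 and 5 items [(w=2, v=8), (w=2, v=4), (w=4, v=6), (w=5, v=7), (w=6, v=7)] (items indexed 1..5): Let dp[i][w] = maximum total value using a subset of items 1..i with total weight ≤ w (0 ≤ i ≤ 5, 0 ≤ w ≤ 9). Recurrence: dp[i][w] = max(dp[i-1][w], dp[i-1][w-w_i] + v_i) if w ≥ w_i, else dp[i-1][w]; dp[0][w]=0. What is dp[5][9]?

i\w   0   1   2   3   4   5   6   7   8   9
  0   0   0   0   0   0   0   0   0   0   0
  1   0   0   8   8   8   8   8   8   8   8
  2   0   0   8   8  12  12  12  12  12  12
  3   0   0   8   8  12  12  14  14  18  18
  4   0   0   8   8  12  12  14  15  18  19
  5   0   0   8   8  12  12  14  15  18  19

19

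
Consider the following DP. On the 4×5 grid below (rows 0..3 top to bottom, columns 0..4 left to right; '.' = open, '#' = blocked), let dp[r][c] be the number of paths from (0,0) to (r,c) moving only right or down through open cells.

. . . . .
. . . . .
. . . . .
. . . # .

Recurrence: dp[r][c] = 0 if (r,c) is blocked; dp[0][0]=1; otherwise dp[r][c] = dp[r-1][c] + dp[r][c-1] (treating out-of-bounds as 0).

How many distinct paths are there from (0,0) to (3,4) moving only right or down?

r\c   0   1   2   3   4
  0   1   1   1   1   1
  1   1   2   3   4   5
  2   1   3   6  10  15
  3   1   4  10   0  15

15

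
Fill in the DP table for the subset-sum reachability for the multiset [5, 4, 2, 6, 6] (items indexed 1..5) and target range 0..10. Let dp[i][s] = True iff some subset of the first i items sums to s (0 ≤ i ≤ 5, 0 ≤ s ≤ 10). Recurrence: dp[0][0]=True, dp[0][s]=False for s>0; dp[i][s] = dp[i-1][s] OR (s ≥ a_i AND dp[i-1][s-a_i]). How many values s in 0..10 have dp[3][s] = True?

7

i\s   0   1   2   3   4   5   6   7   8   9  10
  0   T   F   F   F   F   F   F   F   F   F   F
  1   T   F   F   F   F   T   F   F   F   F   F
  2   T   F   F   F   T   T   F   F   F   T   F
  3   T   F   T   F   T   T   T   T   F   T   F
  4   T   F   T   F   T   T   T   T   T   T   T
  5   T   F   T   F   T   T   T   T   T   T   T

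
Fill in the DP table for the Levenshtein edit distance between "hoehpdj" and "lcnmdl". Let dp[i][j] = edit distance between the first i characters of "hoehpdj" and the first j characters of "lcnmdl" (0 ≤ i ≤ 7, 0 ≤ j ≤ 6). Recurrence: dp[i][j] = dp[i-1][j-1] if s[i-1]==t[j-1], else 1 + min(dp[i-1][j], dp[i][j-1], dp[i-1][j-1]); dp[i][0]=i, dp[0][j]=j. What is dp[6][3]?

6

   ''  l  c  n  m  d  l
''  0  1  2  3  4  5  6
 h  1  1  2  3  4  5  6
 o  2  2  2  3  4  5  6
 e  3  3  3  3  4  5  6
 h  4  4  4  4  4  5  6
 p  5  5  5  5  5  5  6
 d  6  6  6  6  6  5  6
 j  7  7  7  7  7  6  6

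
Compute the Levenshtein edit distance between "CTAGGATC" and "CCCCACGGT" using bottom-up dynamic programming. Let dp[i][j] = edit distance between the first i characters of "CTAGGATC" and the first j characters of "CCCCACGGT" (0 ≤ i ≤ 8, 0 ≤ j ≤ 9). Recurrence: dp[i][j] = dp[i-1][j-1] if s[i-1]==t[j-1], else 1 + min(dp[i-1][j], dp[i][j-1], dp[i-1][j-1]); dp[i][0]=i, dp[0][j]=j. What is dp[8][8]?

   ''  C  C  C  C  A  C  G  G  T
''  0  1  2  3  4  5  6  7  8  9
 C  1  0  1  2  3  4  5  6  7  8
 T  2  1  1  2  3  4  5  6  7  7
 A  3  2  2  2  3  3  4  5  6  7
 G  4  3  3  3  3  4  4  4  5  6
 G  5  4  4  4  4  4  5  4  4  5
 A  6  5  5  5  5  4  5  5  5  5
 T  7  6  6  6  6  5  5  6  6  5
 C  8  7  6  6  6  6  5  6  7  6

7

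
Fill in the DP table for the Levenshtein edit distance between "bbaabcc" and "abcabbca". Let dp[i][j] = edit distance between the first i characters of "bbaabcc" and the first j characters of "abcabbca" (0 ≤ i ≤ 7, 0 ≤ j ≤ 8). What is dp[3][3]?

2

   ''  a  b  c  a  b  b  c  a
''  0  1  2  3  4  5  6  7  8
 b  1  1  1  2  3  4  5  6  7
 b  2  2  1  2  3  3  4  5  6
 a  3  2  2  2  2  3  4  5  5
 a  4  3  3  3  2  3  4  5  5
 b  5  4  3  4  3  2  3  4  5
 c  6  5  4  3  4  3  3  3  4
 c  7  6  5  4  4  4  4  3  4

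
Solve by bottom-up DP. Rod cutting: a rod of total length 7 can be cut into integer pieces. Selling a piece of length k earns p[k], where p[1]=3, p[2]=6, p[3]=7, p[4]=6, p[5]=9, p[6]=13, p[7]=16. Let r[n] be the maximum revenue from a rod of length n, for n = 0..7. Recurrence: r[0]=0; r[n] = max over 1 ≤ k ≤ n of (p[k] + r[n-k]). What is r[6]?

18

   n    0    1    2    3    4    5    6    7
r[n]    0    3    6    9   12   15   18   21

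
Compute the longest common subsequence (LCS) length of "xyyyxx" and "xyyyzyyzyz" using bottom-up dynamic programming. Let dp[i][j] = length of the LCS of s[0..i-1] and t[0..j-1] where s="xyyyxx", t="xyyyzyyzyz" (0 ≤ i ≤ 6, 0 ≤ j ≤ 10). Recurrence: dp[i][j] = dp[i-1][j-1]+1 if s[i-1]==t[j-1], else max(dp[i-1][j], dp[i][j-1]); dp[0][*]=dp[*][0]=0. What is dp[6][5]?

4

   ''  x  y  y  y  z  y  y  z  y  z
''  0  0  0  0  0  0  0  0  0  0  0
 x  0  1  1  1  1  1  1  1  1  1  1
 y  0  1  2  2  2  2  2  2  2  2  2
 y  0  1  2  3  3  3  3  3  3  3  3
 y  0  1  2  3  4  4  4  4  4  4  4
 x  0  1  2  3  4  4  4  4  4  4  4
 x  0  1  2  3  4  4  4  4  4  4  4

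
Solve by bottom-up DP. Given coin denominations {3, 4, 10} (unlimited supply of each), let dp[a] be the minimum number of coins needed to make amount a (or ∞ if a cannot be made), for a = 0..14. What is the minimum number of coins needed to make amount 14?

 a  0  1  2  3  4  5  6  7  8  9 10 11 12 13 14
dp  0  -  -  1  1  -  2  2  2  3  1  3  3  2  2
(- denotes ∞ / unreachable)

2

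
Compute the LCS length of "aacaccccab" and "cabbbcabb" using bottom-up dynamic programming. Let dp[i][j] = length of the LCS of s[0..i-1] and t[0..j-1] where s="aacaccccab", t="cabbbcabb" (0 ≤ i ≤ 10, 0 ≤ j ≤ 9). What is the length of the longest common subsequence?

5

   ''  c  a  b  b  b  c  a  b  b
''  0  0  0  0  0  0  0  0  0  0
 a  0  0  1  1  1  1  1  1  1  1
 a  0  0  1  1  1  1  1  2  2  2
 c  0  1  1  1  1  1  2  2  2  2
 a  0  1  2  2  2  2  2  3  3  3
 c  0  1  2  2  2  2  3  3  3  3
 c  0  1  2  2  2  2  3  3  3  3
 c  0  1  2  2  2  2  3  3  3  3
 c  0  1  2  2  2  2  3  3  3  3
 a  0  1  2  2  2  2  3  4  4  4
 b  0  1  2  3  3  3  3  4  5  5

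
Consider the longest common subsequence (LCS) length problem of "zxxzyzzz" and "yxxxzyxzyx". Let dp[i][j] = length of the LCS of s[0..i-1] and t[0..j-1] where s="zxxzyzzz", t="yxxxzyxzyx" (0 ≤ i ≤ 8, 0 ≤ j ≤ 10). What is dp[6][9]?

5

   ''  y  x  x  x  z  y  x  z  y  x
''  0  0  0  0  0  0  0  0  0  0  0
 z  0  0  0  0  0  1  1  1  1  1  1
 x  0  0  1  1  1  1  1  2  2  2  2
 x  0  0  1  2  2  2  2  2  2  2  3
 z  0  0  1  2  2  3  3  3  3  3  3
 y  0  1  1  2  2  3  4  4  4  4  4
 z  0  1  1  2  2  3  4  4  5  5  5
 z  0  1  1  2  2  3  4  4  5  5  5
 z  0  1  1  2  2  3  4  4  5  5  5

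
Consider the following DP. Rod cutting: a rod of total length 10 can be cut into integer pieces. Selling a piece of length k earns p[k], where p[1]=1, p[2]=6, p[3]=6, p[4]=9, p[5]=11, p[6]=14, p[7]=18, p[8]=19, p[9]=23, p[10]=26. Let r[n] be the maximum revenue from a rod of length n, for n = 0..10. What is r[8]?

24

   n    0    1    2    3    4    5    6    7    8    9   10
r[n]    0    1    6    7   12   13   18   19   24   25   30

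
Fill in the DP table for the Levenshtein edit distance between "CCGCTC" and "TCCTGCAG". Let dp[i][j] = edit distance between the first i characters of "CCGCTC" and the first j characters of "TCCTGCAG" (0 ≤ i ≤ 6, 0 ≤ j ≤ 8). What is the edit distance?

   ''  T  C  C  T  G  C  A  G
''  0  1  2  3  4  5  6  7  8
 C  1  1  1  2  3  4  5  6  7
 C  2  2  1  1  2  3  4  5  6
 G  3  3  2  2  2  2  3  4  5
 C  4  4  3  2  3  3  2  3  4
 T  5  4  4  3  2  3  3  3  4
 C  6  5  4  4  3  3  3  4  4

4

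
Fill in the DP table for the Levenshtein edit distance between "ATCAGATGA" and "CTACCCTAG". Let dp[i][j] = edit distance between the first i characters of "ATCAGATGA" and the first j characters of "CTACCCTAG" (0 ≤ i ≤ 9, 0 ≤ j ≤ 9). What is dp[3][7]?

   ''  C  T  A  C  C  C  T  A  G
''  0  1  2  3  4  5  6  7  8  9
 A  1  1  2  2  3  4  5  6  7  8
 T  2  2  1  2  3  4  5  5  6  7
 C  3  2  2  2  2  3  4  5  6  7
 A  4  3  3  2  3  3  4  5  5  6
 G  5  4  4  3  3  4  4  5  6  5
 A  6  5  5  4  4  4  5  5  5  6
 T  7  6  5  5  5  5  5  5  6  6
 G  8  7  6  6  6  6  6  6  6  6
 A  9  8  7  6  7  7  7  7  6  7

5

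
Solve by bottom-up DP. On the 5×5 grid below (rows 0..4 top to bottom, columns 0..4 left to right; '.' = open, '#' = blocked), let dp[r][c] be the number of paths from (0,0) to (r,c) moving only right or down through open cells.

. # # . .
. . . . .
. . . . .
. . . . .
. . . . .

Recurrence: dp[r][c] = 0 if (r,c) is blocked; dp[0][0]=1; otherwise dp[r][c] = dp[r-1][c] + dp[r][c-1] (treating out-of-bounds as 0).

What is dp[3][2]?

6

r\c   0   1   2   3   4
  0   1   0   0   0   0
  1   1   1   1   1   1
  2   1   2   3   4   5
  3   1   3   6  10  15
  4   1   4  10  20  35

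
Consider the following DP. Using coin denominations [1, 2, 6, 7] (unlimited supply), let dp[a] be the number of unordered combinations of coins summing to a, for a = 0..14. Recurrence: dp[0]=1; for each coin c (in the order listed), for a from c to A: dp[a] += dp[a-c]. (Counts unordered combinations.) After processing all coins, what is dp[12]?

15

after  coin     0     1     2     3     4     5     6     7     8     9    10    11    12    13    14
          1     1     1     1     1     1     1     1     1     1     1     1     1     1     1     1
          2     1     1     2     2     3     3     4     4     5     5     6     6     7     7     8
          6     1     1     2     2     3     3     5     5     7     7     9     9    12    12    15
          7     1     1     2     2     3     3     5     6     8     9    11    12    15    17    21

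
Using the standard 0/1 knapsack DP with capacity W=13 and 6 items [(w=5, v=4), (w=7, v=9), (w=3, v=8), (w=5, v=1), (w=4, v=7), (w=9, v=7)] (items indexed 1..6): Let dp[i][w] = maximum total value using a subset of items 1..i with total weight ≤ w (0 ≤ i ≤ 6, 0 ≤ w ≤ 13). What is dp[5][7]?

i\w   0   1   2   3   4   5   6   7   8   9  10  11  12  13
  0   0   0   0   0   0   0   0   0   0   0   0   0   0   0
  1   0   0   0   0   0   4   4   4   4   4   4   4   4   4
  2   0   0   0   0   0   4   4   9   9   9   9   9  13  13
  3   0   0   0   8   8   8   8   9  12  12  17  17  17  17
  4   0   0   0   8   8   8   8   9  12  12  17  17  17  17
  5   0   0   0   8   8   8   8  15  15  15  17  17  19  19
  6   0   0   0   8   8   8   8  15  15  15  17  17  19  19

15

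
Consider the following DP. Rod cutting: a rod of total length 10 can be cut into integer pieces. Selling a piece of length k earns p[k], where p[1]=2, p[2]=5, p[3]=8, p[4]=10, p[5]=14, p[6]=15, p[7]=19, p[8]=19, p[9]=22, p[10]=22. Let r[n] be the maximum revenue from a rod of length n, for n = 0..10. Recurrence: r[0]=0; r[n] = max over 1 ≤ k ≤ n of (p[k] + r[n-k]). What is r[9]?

   n    0    1    2    3    4    5    6    7    8    9   10
r[n]    0    2    5    8   10   14   16   19   22   24   28

24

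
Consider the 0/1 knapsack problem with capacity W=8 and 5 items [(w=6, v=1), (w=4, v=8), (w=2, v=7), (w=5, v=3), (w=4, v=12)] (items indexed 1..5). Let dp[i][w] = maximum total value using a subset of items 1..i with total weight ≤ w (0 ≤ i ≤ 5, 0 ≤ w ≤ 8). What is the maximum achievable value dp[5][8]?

20

i\w   0   1   2   3   4   5   6   7   8
  0   0   0   0   0   0   0   0   0   0
  1   0   0   0   0   0   0   1   1   1
  2   0   0   0   0   8   8   8   8   8
  3   0   0   7   7   8   8  15  15  15
  4   0   0   7   7   8   8  15  15  15
  5   0   0   7   7  12  12  19  19  20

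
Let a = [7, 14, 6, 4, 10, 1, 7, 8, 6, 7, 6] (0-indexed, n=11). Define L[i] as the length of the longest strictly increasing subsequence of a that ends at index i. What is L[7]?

   i    0    1    2    3    4    5    6    7    8    9   10
a[i]    7   14    6    4   10    1    7    8    6    7    6
L[i]    1    2    1    1    2    1    2    3    2    3    2

3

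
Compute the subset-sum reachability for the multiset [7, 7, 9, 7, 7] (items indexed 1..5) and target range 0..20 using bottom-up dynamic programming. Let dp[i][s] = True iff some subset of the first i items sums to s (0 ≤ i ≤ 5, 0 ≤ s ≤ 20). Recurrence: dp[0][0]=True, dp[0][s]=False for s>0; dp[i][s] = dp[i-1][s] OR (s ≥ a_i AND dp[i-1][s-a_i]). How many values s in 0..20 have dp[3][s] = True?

i\s   0   1   2   3   4   5   6   7   8   9  10  11  12  13  14  15  16  17  18  19  20
  0   T   F   F   F   F   F   F   F   F   F   F   F   F   F   F   F   F   F   F   F   F
  1   T   F   F   F   F   F   F   T   F   F   F   F   F   F   F   F   F   F   F   F   F
  2   T   F   F   F   F   F   F   T   F   F   F   F   F   F   T   F   F   F   F   F   F
  3   T   F   F   F   F   F   F   T   F   T   F   F   F   F   T   F   T   F   F   F   F
  4   T   F   F   F   F   F   F   T   F   T   F   F   F   F   T   F   T   F   F   F   F
  5   T   F   F   F   F   F   F   T   F   T   F   F   F   F   T   F   T   F   F   F   F

5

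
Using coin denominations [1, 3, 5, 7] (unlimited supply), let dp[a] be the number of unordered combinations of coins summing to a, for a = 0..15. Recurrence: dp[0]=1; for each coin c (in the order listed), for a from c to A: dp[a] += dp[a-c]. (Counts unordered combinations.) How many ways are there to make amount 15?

19

after  coin     0     1     2     3     4     5     6     7     8     9    10    11    12    13    14    15
          1     1     1     1     1     1     1     1     1     1     1     1     1     1     1     1     1
          3     1     1     1     2     2     2     3     3     3     4     4     4     5     5     5     6
          5     1     1     1     2     2     3     4     4     5     6     7     8     9    10    11    13
          7     1     1     1     2     2     3     4     5     6     7     9    10    12    14    16    19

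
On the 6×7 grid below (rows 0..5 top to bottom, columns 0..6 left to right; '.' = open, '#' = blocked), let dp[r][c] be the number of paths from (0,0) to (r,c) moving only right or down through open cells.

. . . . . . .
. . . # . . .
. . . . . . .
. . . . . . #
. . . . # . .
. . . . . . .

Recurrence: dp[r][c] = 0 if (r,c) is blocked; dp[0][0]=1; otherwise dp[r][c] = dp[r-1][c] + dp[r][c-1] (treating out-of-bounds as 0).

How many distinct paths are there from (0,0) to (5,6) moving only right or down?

116

r\c   0   1   2   3   4   5   6
  0   1   1   1   1   1   1   1
  1   1   2   3   0   1   2   3
  2   1   3   6   6   7   9  12
  3   1   4  10  16  23  32   0
  4   1   5  15  31   0  32  32
  5   1   6  21  52  52  84 116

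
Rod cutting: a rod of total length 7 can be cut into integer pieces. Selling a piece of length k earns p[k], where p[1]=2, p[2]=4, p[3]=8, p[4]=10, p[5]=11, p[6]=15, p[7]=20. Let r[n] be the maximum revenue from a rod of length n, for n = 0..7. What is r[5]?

   n    0    1    2    3    4    5    6    7
r[n]    0    2    4    8   10   12   16   20

12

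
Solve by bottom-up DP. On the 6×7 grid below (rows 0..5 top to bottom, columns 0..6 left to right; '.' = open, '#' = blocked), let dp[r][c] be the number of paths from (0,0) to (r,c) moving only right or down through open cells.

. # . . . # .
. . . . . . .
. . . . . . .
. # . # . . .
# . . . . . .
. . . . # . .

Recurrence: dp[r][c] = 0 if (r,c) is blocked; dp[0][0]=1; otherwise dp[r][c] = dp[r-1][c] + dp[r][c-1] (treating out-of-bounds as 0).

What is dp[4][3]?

3

r\c   0   1   2   3   4   5   6
  0   1   0   0   0   0   0   0
  1   1   1   1   1   1   1   1
  2   1   2   3   4   5   6   7
  3   1   0   3   0   5  11  18
  4   0   0   3   3   8  19  37
  5   0   0   3   6   0  19  56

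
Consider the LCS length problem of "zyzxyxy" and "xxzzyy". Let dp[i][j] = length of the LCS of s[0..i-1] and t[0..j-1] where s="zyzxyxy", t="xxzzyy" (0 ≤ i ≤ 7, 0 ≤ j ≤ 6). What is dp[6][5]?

3

   ''  x  x  z  z  y  y
''  0  0  0  0  0  0  0
 z  0  0  0  1  1  1  1
 y  0  0  0  1  1  2  2
 z  0  0  0  1  2  2  2
 x  0  1  1  1  2  2  2
 y  0  1  1  1  2  3  3
 x  0  1  2  2  2  3  3
 y  0  1  2  2  2  3  4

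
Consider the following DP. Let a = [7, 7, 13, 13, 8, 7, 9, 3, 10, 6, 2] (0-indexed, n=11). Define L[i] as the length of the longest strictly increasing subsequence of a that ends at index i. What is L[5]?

1

   i    0    1    2    3    4    5    6    7    8    9   10
a[i]    7    7   13   13    8    7    9    3   10    6    2
L[i]    1    1    2    2    2    1    3    1    4    2    1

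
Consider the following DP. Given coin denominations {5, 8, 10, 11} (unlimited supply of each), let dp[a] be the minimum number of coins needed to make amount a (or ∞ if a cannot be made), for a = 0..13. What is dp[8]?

1

 a  0  1  2  3  4  5  6  7  8  9 10 11 12 13
dp  0  -  -  -  -  1  -  -  1  -  1  1  -  2
(- denotes ∞ / unreachable)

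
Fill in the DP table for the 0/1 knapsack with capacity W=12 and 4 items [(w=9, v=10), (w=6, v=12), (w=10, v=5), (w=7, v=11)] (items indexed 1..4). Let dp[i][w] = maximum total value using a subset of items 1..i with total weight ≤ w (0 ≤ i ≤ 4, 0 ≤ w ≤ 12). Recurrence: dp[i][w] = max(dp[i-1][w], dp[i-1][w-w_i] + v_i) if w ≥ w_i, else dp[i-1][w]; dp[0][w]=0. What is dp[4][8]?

12

i\w   0   1   2   3   4   5   6   7   8   9  10  11  12
  0   0   0   0   0   0   0   0   0   0   0   0   0   0
  1   0   0   0   0   0   0   0   0   0  10  10  10  10
  2   0   0   0   0   0   0  12  12  12  12  12  12  12
  3   0   0   0   0   0   0  12  12  12  12  12  12  12
  4   0   0   0   0   0   0  12  12  12  12  12  12  12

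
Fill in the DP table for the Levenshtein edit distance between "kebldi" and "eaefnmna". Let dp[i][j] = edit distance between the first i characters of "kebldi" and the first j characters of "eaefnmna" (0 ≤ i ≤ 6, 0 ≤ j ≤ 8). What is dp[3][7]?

   ''  e  a  e  f  n  m  n  a
''  0  1  2  3  4  5  6  7  8
 k  1  1  2  3  4  5  6  7  8
 e  2  1  2  2  3  4  5  6  7
 b  3  2  2  3  3  4  5  6  7
 l  4  3  3  3  4  4  5  6  7
 d  5  4  4  4  4  5  5  6  7
 i  6  5  5  5  5  5  6  6  7

6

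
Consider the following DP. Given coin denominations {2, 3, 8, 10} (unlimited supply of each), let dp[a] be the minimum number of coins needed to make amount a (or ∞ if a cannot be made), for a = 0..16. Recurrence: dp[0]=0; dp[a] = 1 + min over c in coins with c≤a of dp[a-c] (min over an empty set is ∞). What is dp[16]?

2

 a  0  1  2  3  4  5  6  7  8  9 10 11 12 13 14 15 16
dp  0  -  1  1  2  2  2  3  1  3  1  2  2  2  3  3  2
(- denotes ∞ / unreachable)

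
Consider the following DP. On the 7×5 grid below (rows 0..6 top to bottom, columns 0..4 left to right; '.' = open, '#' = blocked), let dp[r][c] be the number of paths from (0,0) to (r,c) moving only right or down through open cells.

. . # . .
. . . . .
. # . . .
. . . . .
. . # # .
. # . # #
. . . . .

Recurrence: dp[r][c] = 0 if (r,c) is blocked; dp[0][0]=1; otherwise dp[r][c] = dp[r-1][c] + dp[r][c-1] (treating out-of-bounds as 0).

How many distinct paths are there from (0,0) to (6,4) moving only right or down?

1

r\c   0   1   2   3   4
  0   1   1   0   0   0
  1   1   2   2   2   2
  2   1   0   2   4   6
  3   1   1   3   7  13
  4   1   2   0   0  13
  5   1   0   0   0   0
  6   1   1   1   1   1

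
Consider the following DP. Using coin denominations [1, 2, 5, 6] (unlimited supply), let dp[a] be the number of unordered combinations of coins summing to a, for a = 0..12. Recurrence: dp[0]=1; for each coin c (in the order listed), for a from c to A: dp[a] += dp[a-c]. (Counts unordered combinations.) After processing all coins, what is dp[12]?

19

after  coin     0     1     2     3     4     5     6     7     8     9    10    11    12
          1     1     1     1     1     1     1     1     1     1     1     1     1     1
          2     1     1     2     2     3     3     4     4     5     5     6     6     7
          5     1     1     2     2     3     4     5     6     7     8    10    11    13
          6     1     1     2     2     3     4     6     7     9    10    13    15    19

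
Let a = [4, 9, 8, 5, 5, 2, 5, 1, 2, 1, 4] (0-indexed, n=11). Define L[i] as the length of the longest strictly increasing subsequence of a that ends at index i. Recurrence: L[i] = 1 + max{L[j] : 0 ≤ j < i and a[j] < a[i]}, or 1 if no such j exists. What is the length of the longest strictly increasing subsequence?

   i    0    1    2    3    4    5    6    7    8    9   10
a[i]    4    9    8    5    5    2    5    1    2    1    4
L[i]    1    2    2    2    2    1    2    1    2    1    3

3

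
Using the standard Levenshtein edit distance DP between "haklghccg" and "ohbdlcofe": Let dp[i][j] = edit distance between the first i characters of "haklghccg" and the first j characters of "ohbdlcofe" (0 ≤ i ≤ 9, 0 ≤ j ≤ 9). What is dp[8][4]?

7

   ''  o  h  b  d  l  c  o  f  e
''  0  1  2  3  4  5  6  7  8  9
 h  1  1  1  2  3  4  5  6  7  8
 a  2  2  2  2  3  4  5  6  7  8
 k  3  3  3  3  3  4  5  6  7  8
 l  4  4  4  4  4  3  4  5  6  7
 g  5  5  5  5  5  4  4  5  6  7
 h  6  6  5  6  6  5  5  5  6  7
 c  7  7  6  6  7  6  5  6  6  7
 c  8  8  7  7  7  7  6  6  7  7
 g  9  9  8  8  8  8  7  7  7  8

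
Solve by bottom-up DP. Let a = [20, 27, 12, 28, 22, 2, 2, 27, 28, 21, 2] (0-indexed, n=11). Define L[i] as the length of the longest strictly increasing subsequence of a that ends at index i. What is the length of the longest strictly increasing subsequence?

   i    0    1    2    3    4    5    6    7    8    9   10
a[i]   20   27   12   28   22    2    2   27   28   21    2
L[i]    1    2    1    3    2    1    1    3    4    2    1

4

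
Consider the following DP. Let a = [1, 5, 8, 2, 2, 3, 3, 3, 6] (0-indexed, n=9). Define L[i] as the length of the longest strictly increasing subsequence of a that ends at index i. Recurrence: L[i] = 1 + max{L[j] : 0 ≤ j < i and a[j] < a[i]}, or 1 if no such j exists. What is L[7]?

3

   i    0    1    2    3    4    5    6    7    8
a[i]    1    5    8    2    2    3    3    3    6
L[i]    1    2    3    2    2    3    3    3    4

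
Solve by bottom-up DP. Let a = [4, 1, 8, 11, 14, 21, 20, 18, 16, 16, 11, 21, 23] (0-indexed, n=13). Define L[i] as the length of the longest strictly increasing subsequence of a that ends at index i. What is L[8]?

5

   i    0    1    2    3    4    5    6    7    8    9   10   11   12
a[i]    4    1    8   11   14   21   20   18   16   16   11   21   23
L[i]    1    1    2    3    4    5    5    5    5    5    3    6    7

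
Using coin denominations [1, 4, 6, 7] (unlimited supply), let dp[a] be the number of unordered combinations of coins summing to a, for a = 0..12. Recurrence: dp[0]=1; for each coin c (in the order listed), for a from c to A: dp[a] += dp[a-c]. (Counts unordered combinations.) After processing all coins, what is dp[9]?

5

after  coin     0     1     2     3     4     5     6     7     8     9    10    11    12
          1     1     1     1     1     1     1     1     1     1     1     1     1     1
          4     1     1     1     1     2     2     2     2     3     3     3     3     4
          6     1     1     1     1     2     2     3     3     4     4     5     5     7
          7     1     1     1     1     2     2     3     4     5     5     6     7     9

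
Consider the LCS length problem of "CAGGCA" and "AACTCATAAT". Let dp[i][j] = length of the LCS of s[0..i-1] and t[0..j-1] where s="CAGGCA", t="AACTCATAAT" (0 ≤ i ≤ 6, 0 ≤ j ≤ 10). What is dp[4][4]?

1

   ''  A  A  C  T  C  A  T  A  A  T
''  0  0  0  0  0  0  0  0  0  0  0
 C  0  0  0  1  1  1  1  1  1  1  1
 A  0  1  1  1  1  1  2  2  2  2  2
 G  0  1  1  1  1  1  2  2  2  2  2
 G  0  1  1  1  1  1  2  2  2  2  2
 C  0  1  1  2  2  2  2  2  2  2  2
 A  0  1  2  2  2  2  3  3  3  3  3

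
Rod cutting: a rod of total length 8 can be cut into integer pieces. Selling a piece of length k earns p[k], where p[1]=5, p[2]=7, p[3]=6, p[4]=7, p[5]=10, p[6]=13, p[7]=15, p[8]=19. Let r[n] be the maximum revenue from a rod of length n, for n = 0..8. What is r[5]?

   n    0    1    2    3    4    5    6    7    8
r[n]    0    5   10   15   20   25   30   35   40

25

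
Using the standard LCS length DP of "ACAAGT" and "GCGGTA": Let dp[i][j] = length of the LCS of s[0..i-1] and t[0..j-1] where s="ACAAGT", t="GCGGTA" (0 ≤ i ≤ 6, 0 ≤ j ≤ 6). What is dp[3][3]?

   ''  G  C  G  G  T  A
''  0  0  0  0  0  0  0
 A  0  0  0  0  0  0  1
 C  0  0  1  1  1  1  1
 A  0  0  1  1  1  1  2
 A  0  0  1  1  1  1  2
 G  0  1  1  2  2  2  2
 T  0  1  1  2  2  3  3

1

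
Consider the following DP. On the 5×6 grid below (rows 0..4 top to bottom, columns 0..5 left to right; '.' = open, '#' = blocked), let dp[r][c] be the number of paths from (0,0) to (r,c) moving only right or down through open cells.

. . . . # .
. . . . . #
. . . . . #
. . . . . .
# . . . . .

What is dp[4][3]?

34

r\c   0   1   2   3   4   5
  0   1   1   1   1   0   0
  1   1   2   3   4   4   0
  2   1   3   6  10  14   0
  3   1   4  10  20  34  34
  4   0   4  14  34  68 102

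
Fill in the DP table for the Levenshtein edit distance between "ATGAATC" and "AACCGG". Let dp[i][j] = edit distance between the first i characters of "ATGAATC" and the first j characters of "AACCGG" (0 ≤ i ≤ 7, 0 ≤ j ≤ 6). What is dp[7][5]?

5

   ''  A  A  C  C  G  G
''  0  1  2  3  4  5  6
 A  1  0  1  2  3  4  5
 T  2  1  1  2  3  4  5
 G  3  2  2  2  3  3  4
 A  4  3  2  3  3  4  4
 A  5  4  3  3  4  4  5
 T  6  5  4  4  4  5  5
 C  7  6  5  4  4  5  6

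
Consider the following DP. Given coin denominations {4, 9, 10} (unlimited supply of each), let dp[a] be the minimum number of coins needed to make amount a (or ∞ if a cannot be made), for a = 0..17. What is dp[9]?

 a  0  1  2  3  4  5  6  7  8  9 10 11 12 13 14 15 16 17
dp  0  -  -  -  1  -  -  -  2  1  1  -  3  2  2  -  4  3
(- denotes ∞ / unreachable)

1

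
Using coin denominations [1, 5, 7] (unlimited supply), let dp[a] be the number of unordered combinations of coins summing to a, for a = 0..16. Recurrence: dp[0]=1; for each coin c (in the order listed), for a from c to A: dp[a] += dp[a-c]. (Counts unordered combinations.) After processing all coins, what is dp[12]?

after  coin     0     1     2     3     4     5     6     7     8     9    10    11    12    13    14    15    16
          1     1     1     1     1     1     1     1     1     1     1     1     1     1     1     1     1     1
          5     1     1     1     1     1     2     2     2     2     2     3     3     3     3     3     4     4
          7     1     1     1     1     1     2     2     3     3     3     4     4     5     5     6     7     7

5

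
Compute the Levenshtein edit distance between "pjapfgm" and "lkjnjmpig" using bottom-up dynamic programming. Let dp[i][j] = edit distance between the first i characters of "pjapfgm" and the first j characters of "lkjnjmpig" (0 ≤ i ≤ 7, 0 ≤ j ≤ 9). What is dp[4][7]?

5

   ''  l  k  j  n  j  m  p  i  g
''  0  1  2  3  4  5  6  7  8  9
 p  1  1  2  3  4  5  6  6  7  8
 j  2  2  2  2  3  4  5  6  7  8
 a  3  3  3  3  3  4  5  6  7  8
 p  4  4  4  4  4  4  5  5  6  7
 f  5  5  5  5  5  5  5  6  6  7
 g  6  6  6  6  6  6  6  6  7  6
 m  7  7  7  7  7  7  6  7  7  7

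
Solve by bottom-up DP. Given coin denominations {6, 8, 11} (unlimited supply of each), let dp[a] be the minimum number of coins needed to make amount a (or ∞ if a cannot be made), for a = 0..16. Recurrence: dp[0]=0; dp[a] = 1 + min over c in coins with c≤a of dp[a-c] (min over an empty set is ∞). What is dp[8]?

1

 a  0  1  2  3  4  5  6  7  8  9 10 11 12 13 14 15 16
dp  0  -  -  -  -  -  1  -  1  -  -  1  2  -  2  -  2
(- denotes ∞ / unreachable)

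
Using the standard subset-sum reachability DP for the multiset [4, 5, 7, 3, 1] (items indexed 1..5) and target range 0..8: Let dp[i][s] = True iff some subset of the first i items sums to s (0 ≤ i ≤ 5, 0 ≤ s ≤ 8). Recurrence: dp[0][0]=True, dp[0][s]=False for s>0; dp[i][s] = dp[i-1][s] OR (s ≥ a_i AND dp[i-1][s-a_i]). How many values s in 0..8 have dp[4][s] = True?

i\s   0   1   2   3   4   5   6   7   8
  0   T   F   F   F   F   F   F   F   F
  1   T   F   F   F   T   F   F   F   F
  2   T   F   F   F   T   T   F   F   F
  3   T   F   F   F   T   T   F   T   F
  4   T   F   F   T   T   T   F   T   T
  5   T   T   F   T   T   T   T   T   T

6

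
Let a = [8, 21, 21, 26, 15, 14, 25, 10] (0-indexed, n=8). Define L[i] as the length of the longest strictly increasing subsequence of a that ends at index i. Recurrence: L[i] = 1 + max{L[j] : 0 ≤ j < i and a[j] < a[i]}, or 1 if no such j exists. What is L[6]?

   i    0    1    2    3    4    5    6    7
a[i]    8   21   21   26   15   14   25   10
L[i]    1    2    2    3    2    2    3    2

3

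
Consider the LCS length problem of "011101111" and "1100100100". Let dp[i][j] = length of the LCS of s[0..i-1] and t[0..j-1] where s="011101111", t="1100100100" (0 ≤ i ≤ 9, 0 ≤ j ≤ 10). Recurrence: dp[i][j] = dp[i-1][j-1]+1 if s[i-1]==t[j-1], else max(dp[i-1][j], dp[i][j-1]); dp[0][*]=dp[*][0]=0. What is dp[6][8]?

   ''  1  1  0  0  1  0  0  1  0  0
''  0  0  0  0  0  0  0  0  0  0  0
 0  0  0  0  1  1  1  1  1  1  1  1
 1  0  1  1  1  1  2  2  2  2  2  2
 1  0  1  2  2  2  2  2  2  3  3  3
 1  0  1  2  2  2  3  3  3  3  3  3
 0  0  1  2  3  3  3  4  4  4  4  4
 1  0  1  2  3  3  4  4  4  5  5  5
 1  0  1  2  3  3  4  4  4  5  5  5
 1  0  1  2  3  3  4  4  4  5  5  5
 1  0  1  2  3  3  4  4  4  5  5  5

5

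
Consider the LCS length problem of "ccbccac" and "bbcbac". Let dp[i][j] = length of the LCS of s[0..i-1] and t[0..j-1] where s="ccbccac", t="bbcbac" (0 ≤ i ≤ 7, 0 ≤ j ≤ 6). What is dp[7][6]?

   ''  b  b  c  b  a  c
''  0  0  0  0  0  0  0
 c  0  0  0  1  1  1  1
 c  0  0  0  1  1  1  2
 b  0  1  1  1  2  2  2
 c  0  1  1  2  2  2  3
 c  0  1  1  2  2  2  3
 a  0  1  1  2  2  3  3
 c  0  1  1  2  2  3  4

4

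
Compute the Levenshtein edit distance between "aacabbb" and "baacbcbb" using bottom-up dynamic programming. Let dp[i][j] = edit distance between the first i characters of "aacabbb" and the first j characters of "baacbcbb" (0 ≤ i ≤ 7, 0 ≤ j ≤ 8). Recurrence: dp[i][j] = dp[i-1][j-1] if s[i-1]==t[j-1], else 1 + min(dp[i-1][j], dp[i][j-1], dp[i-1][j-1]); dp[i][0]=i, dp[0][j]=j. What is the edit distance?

   ''  b  a  a  c  b  c  b  b
''  0  1  2  3  4  5  6  7  8
 a  1  1  1  2  3  4  5  6  7
 a  2  2  1  1  2  3  4  5  6
 c  3  3  2  2  1  2  3  4  5
 a  4  4  3  2  2  2  3  4  5
 b  5  4  4  3  3  2  3  3  4
 b  6  5  5  4  4  3  3  3  3
 b  7  6  6  5  5  4  4  3  3

3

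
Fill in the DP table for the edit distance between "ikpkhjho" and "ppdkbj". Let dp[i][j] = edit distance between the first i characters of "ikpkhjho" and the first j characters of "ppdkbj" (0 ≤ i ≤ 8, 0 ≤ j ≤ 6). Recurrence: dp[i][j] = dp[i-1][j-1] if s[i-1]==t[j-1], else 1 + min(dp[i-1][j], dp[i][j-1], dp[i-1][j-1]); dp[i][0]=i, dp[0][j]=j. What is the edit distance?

6

   ''  p  p  d  k  b  j
''  0  1  2  3  4  5  6
 i  1  1  2  3  4  5  6
 k  2  2  2  3  3  4  5
 p  3  2  2  3  4  4  5
 k  4  3  3  3  3  4  5
 h  5  4  4  4  4  4  5
 j  6  5  5  5  5  5  4
 h  7  6  6  6  6  6  5
 o  8  7  7  7  7  7  6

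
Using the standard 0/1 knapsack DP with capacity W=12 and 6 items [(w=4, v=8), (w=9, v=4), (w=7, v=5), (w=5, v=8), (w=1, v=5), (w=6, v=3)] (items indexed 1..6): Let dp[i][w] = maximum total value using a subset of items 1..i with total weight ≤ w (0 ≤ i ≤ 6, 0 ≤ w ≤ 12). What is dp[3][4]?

8

i\w   0   1   2   3   4   5   6   7   8   9  10  11  12
  0   0   0   0   0   0   0   0   0   0   0   0   0   0
  1   0   0   0   0   8   8   8   8   8   8   8   8   8
  2   0   0   0   0   8   8   8   8   8   8   8   8   8
  3   0   0   0   0   8   8   8   8   8   8   8  13  13
  4   0   0   0   0   8   8   8   8   8  16  16  16  16
  5   0   5   5   5   8  13  13  13  13  16  21  21  21
  6   0   5   5   5   8  13  13  13  13  16  21  21  21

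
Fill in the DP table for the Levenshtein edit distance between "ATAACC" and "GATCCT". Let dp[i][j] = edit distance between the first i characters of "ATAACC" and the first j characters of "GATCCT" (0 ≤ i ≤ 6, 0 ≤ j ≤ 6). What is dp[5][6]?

4

   ''  G  A  T  C  C  T
''  0  1  2  3  4  5  6
 A  1  1  1  2  3  4  5
 T  2  2  2  1  2  3  4
 A  3  3  2  2  2  3  4
 A  4  4  3  3  3  3  4
 C  5  5  4  4  3  3  4
 C  6  6  5  5  4  3  4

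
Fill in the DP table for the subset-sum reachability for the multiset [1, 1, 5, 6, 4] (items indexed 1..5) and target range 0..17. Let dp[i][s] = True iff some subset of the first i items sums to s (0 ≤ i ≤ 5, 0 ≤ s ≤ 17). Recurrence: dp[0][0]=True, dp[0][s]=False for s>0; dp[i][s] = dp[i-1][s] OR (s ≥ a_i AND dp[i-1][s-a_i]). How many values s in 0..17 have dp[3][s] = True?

i\s   0   1   2   3   4   5   6   7   8   9  10  11  12  13  14  15  16  17
  0   T   F   F   F   F   F   F   F   F   F   F   F   F   F   F   F   F   F
  1   T   T   F   F   F   F   F   F   F   F   F   F   F   F   F   F   F   F
  2   T   T   T   F   F   F   F   F   F   F   F   F   F   F   F   F   F   F
  3   T   T   T   F   F   T   T   T   F   F   F   F   F   F   F   F   F   F
  4   T   T   T   F   F   T   T   T   T   F   F   T   T   T   F   F   F   F
  5   T   T   T   F   T   T   T   T   T   T   T   T   T   T   F   T   T   T

6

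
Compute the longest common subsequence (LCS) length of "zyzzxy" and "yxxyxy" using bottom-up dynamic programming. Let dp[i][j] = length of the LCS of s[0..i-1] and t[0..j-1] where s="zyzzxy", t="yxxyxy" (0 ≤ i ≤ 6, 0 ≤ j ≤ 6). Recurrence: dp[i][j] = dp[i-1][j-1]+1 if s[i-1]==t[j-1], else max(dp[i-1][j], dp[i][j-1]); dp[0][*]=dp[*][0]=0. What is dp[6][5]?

3

   ''  y  x  x  y  x  y
''  0  0  0  0  0  0  0
 z  0  0  0  0  0  0  0
 y  0  1  1  1  1  1  1
 z  0  1  1  1  1  1  1
 z  0  1  1  1  1  1  1
 x  0  1  2  2  2  2  2
 y  0  1  2  2  3  3  3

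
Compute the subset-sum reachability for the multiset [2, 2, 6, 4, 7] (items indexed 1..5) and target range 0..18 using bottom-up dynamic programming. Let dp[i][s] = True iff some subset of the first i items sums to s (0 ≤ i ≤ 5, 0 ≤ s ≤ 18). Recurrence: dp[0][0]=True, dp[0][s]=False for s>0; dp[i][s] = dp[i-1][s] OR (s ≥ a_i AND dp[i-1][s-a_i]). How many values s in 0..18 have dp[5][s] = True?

i\s   0   1   2   3   4   5   6   7   8   9  10  11  12  13  14  15  16  17  18
  0   T   F   F   F   F   F   F   F   F   F   F   F   F   F   F   F   F   F   F
  1   T   F   T   F   F   F   F   F   F   F   F   F   F   F   F   F   F   F   F
  2   T   F   T   F   T   F   F   F   F   F   F   F   F   F   F   F   F   F   F
  3   T   F   T   F   T   F   T   F   T   F   T   F   F   F   F   F   F   F   F
  4   T   F   T   F   T   F   T   F   T   F   T   F   T   F   T   F   F   F   F
  5   T   F   T   F   T   F   T   T   T   T   T   T   T   T   T   T   F   T   F

14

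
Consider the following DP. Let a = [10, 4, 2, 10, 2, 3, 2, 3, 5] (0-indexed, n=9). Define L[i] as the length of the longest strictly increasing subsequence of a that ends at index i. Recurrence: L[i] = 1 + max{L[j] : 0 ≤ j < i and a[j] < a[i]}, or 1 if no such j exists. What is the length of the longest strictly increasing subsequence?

3

   i    0    1    2    3    4    5    6    7    8
a[i]   10    4    2   10    2    3    2    3    5
L[i]    1    1    1    2    1    2    1    2    3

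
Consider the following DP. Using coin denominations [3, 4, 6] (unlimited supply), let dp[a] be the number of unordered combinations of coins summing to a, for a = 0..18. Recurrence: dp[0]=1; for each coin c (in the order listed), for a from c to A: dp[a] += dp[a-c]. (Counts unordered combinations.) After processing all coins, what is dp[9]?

after  coin     0     1     2     3     4     5     6     7     8     9    10    11    12    13    14    15    16    17    18
          3     1     0     0     1     0     0     1     0     0     1     0     0     1     0     0     1     0     0     1
          4     1     0     0     1     1     0     1     1     1     1     1     1     2     1     1     2     2     1     2
          6     1     0     0     1     1     0     2     1     1     2     2     1     4     2     2     4     4     2     6

2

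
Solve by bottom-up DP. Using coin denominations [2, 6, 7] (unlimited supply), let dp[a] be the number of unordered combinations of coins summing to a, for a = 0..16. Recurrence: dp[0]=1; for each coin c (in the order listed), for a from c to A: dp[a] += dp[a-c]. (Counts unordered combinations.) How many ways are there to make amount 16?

4

after  coin     0     1     2     3     4     5     6     7     8     9    10    11    12    13    14    15    16
          2     1     0     1     0     1     0     1     0     1     0     1     0     1     0     1     0     1
          6     1     0     1     0     1     0     2     0     2     0     2     0     3     0     3     0     3
          7     1     0     1     0     1     0     2     1     2     1     2     1     3     2     4     2     4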